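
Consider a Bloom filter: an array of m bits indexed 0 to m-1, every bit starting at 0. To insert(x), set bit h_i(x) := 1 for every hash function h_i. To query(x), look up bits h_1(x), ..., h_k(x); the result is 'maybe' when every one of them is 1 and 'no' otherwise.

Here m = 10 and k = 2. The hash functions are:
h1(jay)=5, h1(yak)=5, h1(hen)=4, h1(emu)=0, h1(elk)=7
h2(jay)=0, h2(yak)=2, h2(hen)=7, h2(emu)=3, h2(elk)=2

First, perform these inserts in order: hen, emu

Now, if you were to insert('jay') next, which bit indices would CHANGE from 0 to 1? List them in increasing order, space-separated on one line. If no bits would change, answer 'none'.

Start: bits=0000000000
After insert 'hen': sets bits 4 7 -> bits=0000100100
After insert 'emu': sets bits 0 3 -> bits=1001100100
insert 'jay' would touch bits 0 5; currently bit0=1, bit5=0
Bits that are 0 among those (would change 0->1): 5

Answer: 5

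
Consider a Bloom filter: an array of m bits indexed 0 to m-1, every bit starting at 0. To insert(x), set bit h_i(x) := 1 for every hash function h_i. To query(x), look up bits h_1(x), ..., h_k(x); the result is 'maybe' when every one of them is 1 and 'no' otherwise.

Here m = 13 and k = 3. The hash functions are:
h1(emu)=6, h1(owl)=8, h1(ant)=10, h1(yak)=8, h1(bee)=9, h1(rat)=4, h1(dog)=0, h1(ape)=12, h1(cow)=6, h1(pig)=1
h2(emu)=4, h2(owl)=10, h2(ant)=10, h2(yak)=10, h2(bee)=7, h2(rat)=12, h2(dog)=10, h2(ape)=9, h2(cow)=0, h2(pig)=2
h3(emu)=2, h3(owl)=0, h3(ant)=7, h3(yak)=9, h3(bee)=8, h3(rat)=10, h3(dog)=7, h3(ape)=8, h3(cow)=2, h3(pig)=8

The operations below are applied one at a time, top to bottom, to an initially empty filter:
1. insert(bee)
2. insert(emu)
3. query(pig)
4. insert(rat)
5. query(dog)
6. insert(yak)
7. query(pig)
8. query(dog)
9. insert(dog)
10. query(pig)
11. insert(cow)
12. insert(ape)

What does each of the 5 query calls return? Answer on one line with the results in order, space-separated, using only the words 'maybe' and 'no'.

Answer: no no no no no

Derivation:
Start: bits=0000000000000
Op 1: insert bee -> sets bits 7 8 9 -> bits=0000000111000
Op 2: insert emu -> sets bits 2 4 6 -> bits=0010101111000
Op 3: query pig -> checks bit1=0, bit2=1, bit8=1 (has a 0) -> no
Op 4: insert rat -> sets bits 4 10 12 -> bits=0010101111101
Op 5: query dog -> checks bit0=0, bit7=1, bit10=1 (has a 0) -> no
Op 6: insert yak -> sets bits 8 9 10 -> bits=0010101111101
Op 7: query pig -> checks bit1=0, bit2=1, bit8=1 (has a 0) -> no
Op 8: query dog -> checks bit0=0, bit7=1, bit10=1 (has a 0) -> no
Op 9: insert dog -> sets bits 0 7 10 -> bits=1010101111101
Op 10: query pig -> checks bit1=0, bit2=1, bit8=1 (has a 0) -> no
Op 11: insert cow -> sets bits 0 2 6 -> bits=1010101111101
Op 12: insert ape -> sets bits 8 9 12 -> bits=1010101111101
Query results in order: no no no no no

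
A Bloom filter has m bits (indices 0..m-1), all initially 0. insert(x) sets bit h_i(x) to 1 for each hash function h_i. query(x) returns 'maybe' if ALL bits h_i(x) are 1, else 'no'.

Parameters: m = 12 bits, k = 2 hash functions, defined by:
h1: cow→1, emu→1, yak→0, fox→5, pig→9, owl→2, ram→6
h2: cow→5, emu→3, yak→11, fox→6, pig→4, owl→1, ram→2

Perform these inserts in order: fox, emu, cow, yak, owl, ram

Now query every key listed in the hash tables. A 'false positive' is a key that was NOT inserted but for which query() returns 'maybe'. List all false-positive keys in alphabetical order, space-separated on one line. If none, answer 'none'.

Answer: none

Derivation:
Start: bits=000000000000
After insert 'fox': sets bits 5 6 -> bits=000001100000
After insert 'emu': sets bits 1 3 -> bits=010101100000
After insert 'cow': sets bits 1 5 -> bits=010101100000
After insert 'yak': sets bits 0 11 -> bits=110101100001
After insert 'owl': sets bits 1 2 -> bits=111101100001
After insert 'ram': sets bits 2 6 -> bits=111101100001
Not inserted: pig — query each against bits=111101100001:
query pig: checks bit4=0, bit9=0 (has a 0) -> no => not a false positive
False positives (alphabetical): none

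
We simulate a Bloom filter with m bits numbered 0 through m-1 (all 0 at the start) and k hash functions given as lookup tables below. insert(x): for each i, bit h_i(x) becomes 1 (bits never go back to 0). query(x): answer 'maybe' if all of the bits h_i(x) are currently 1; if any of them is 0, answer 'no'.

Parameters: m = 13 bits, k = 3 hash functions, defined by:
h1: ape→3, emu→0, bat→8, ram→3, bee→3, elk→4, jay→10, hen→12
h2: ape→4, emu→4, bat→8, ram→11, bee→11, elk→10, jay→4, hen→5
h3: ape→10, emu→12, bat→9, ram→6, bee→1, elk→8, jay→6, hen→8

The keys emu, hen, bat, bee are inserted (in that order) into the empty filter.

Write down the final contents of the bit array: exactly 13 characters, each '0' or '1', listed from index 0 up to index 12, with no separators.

Start: bits=0000000000000
After insert 'emu': sets bits 0 4 12 -> bits=1000100000001
After insert 'hen': sets bits 5 8 12 -> bits=1000110010001
After insert 'bat': sets bits 8 9 -> bits=1000110011001
After insert 'bee': sets bits 1 3 11 -> bits=1101110011011

Answer: 1101110011011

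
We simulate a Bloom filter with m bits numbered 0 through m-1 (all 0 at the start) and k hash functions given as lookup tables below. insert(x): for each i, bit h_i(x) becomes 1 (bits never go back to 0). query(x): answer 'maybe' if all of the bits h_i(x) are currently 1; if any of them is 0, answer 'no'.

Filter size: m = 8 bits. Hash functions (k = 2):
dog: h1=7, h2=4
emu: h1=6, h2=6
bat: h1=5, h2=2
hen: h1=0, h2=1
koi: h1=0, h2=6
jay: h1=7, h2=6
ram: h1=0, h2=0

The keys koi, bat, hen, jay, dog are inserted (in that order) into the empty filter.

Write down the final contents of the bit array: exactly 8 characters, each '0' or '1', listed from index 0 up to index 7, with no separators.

Start: bits=00000000
After insert 'koi': sets bits 0 6 -> bits=10000010
After insert 'bat': sets bits 2 5 -> bits=10100110
After insert 'hen': sets bits 0 1 -> bits=11100110
After insert 'jay': sets bits 6 7 -> bits=11100111
After insert 'dog': sets bits 4 7 -> bits=11101111

Answer: 11101111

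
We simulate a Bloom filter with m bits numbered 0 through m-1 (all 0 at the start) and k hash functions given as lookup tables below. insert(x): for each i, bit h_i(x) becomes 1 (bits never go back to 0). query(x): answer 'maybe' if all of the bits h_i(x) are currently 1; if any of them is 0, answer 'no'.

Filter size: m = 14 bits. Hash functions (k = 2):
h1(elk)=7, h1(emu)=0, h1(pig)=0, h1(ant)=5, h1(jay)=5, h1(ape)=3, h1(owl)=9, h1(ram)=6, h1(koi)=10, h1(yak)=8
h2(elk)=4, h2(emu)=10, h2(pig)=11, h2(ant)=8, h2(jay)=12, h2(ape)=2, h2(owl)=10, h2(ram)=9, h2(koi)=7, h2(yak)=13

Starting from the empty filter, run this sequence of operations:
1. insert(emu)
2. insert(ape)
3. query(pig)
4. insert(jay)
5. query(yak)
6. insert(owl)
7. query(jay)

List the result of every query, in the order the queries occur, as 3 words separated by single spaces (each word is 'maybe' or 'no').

Answer: no no maybe

Derivation:
Start: bits=00000000000000
Op 1: insert emu -> sets bits 0 10 -> bits=10000000001000
Op 2: insert ape -> sets bits 2 3 -> bits=10110000001000
Op 3: query pig -> checks bit0=1, bit11=0 (has a 0) -> no
Op 4: insert jay -> sets bits 5 12 -> bits=10110100001010
Op 5: query yak -> checks bit8=0, bit13=0 (has a 0) -> no
Op 6: insert owl -> sets bits 9 10 -> bits=10110100011010
Op 7: query jay -> checks bit5=1, bit12=1 (all 1) -> maybe
Query results in order: no no maybe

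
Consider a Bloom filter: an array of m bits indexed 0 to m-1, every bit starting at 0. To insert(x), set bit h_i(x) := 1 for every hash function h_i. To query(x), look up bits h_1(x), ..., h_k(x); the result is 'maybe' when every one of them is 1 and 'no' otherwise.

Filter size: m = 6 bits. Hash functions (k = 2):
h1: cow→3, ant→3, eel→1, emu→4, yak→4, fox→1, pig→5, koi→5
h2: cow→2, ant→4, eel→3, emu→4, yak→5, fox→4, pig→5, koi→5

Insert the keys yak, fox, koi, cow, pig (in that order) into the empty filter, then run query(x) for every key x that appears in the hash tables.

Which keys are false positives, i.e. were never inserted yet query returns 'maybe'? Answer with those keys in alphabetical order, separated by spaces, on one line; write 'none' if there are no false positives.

Answer: ant eel emu

Derivation:
Start: bits=000000
After insert 'yak': sets bits 4 5 -> bits=000011
After insert 'fox': sets bits 1 4 -> bits=010011
After insert 'koi': sets bits 5 -> bits=010011
After insert 'cow': sets bits 2 3 -> bits=011111
After insert 'pig': sets bits 5 -> bits=011111
Not inserted: ant eel emu — query each against bits=011111:
query ant: checks bit3=1, bit4=1 (all 1) -> maybe => FALSE POSITIVE
query eel: checks bit1=1, bit3=1 (all 1) -> maybe => FALSE POSITIVE
query emu: checks bit4=1 (all 1) -> maybe => FALSE POSITIVE
False positives (alphabetical): ant eel emu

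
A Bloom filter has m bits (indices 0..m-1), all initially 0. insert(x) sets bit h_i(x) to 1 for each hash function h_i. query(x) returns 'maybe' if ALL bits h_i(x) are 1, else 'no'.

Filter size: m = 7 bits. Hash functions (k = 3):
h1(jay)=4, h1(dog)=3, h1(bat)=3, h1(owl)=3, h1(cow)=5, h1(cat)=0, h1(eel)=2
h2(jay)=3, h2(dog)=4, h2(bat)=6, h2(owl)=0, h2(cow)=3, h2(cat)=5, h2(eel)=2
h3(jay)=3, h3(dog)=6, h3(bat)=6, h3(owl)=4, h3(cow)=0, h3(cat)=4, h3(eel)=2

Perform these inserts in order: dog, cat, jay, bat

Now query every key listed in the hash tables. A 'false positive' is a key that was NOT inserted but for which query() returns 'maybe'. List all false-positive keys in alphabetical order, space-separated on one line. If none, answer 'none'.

Start: bits=0000000
After insert 'dog': sets bits 3 4 6 -> bits=0001101
After insert 'cat': sets bits 0 4 5 -> bits=1001111
After insert 'jay': sets bits 3 4 -> bits=1001111
After insert 'bat': sets bits 3 6 -> bits=1001111
Not inserted: cow eel owl — query each against bits=1001111:
query cow: checks bit0=1, bit3=1, bit5=1 (all 1) -> maybe => FALSE POSITIVE
query eel: checks bit2=0 (has a 0) -> no => not a false positive
query owl: checks bit0=1, bit3=1, bit4=1 (all 1) -> maybe => FALSE POSITIVE
False positives (alphabetical): cow owl

Answer: cow owl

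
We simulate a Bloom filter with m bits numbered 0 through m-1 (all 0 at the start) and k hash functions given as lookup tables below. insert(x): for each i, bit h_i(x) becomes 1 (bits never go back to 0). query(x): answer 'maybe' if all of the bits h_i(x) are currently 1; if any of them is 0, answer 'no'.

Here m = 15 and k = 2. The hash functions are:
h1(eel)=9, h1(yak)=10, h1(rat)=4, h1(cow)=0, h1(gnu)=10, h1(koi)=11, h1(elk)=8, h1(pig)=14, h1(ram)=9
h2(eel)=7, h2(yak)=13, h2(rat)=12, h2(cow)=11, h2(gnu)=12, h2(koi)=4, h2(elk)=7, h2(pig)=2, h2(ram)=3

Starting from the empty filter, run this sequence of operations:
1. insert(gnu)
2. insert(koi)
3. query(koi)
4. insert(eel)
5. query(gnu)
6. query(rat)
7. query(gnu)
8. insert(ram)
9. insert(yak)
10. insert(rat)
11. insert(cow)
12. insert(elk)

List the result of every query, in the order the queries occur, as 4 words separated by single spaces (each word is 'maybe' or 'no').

Start: bits=000000000000000
Op 1: insert gnu -> sets bits 10 12 -> bits=000000000010100
Op 2: insert koi -> sets bits 4 11 -> bits=000010000011100
Op 3: query koi -> checks bit4=1, bit11=1 (all 1) -> maybe
Op 4: insert eel -> sets bits 7 9 -> bits=000010010111100
Op 5: query gnu -> checks bit10=1, bit12=1 (all 1) -> maybe
Op 6: query rat -> checks bit4=1, bit12=1 (all 1) -> maybe
Op 7: query gnu -> checks bit10=1, bit12=1 (all 1) -> maybe
Op 8: insert ram -> sets bits 3 9 -> bits=000110010111100
Op 9: insert yak -> sets bits 10 13 -> bits=000110010111110
Op 10: insert rat -> sets bits 4 12 -> bits=000110010111110
Op 11: insert cow -> sets bits 0 11 -> bits=100110010111110
Op 12: insert elk -> sets bits 7 8 -> bits=100110011111110
Query results in order: maybe maybe maybe maybe

Answer: maybe maybe maybe maybe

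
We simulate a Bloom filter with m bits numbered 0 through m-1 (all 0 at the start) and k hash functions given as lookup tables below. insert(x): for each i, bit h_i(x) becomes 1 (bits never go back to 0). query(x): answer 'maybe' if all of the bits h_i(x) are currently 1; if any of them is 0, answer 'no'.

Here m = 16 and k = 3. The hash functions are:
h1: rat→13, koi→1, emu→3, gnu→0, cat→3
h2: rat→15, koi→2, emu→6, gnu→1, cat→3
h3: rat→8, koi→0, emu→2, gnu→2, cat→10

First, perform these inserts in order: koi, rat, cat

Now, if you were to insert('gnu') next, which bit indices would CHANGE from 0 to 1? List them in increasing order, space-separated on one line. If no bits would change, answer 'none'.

Answer: none

Derivation:
Start: bits=0000000000000000
After insert 'koi': sets bits 0 1 2 -> bits=1110000000000000
After insert 'rat': sets bits 8 13 15 -> bits=1110000010000101
After insert 'cat': sets bits 3 10 -> bits=1111000010100101
insert 'gnu' would touch bits 0 1 2; currently bit0=1, bit1=1, bit2=1
Bits that are 0 among those (would change 0->1): none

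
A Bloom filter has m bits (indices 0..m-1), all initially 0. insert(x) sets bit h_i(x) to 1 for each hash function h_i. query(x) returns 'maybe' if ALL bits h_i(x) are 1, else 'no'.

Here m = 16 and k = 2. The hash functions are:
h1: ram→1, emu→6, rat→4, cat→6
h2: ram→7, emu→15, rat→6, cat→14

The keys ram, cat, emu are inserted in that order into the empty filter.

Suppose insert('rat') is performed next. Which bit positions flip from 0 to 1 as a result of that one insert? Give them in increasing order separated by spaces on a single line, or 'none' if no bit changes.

Start: bits=0000000000000000
After insert 'ram': sets bits 1 7 -> bits=0100000100000000
After insert 'cat': sets bits 6 14 -> bits=0100001100000010
After insert 'emu': sets bits 6 15 -> bits=0100001100000011
insert 'rat' would touch bits 4 6; currently bit4=0, bit6=1
Bits that are 0 among those (would change 0->1): 4

Answer: 4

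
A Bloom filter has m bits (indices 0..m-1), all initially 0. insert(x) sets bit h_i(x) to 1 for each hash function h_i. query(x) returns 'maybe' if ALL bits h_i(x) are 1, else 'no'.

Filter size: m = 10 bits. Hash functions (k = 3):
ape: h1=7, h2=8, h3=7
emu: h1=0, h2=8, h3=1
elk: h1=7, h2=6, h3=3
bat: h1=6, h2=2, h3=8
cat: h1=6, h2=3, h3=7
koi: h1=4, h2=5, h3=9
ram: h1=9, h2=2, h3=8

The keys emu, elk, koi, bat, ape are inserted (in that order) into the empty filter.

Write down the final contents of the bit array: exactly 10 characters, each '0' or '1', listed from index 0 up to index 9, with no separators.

Start: bits=0000000000
After insert 'emu': sets bits 0 1 8 -> bits=1100000010
After insert 'elk': sets bits 3 6 7 -> bits=1101001110
After insert 'koi': sets bits 4 5 9 -> bits=1101111111
After insert 'bat': sets bits 2 6 8 -> bits=1111111111
After insert 'ape': sets bits 7 8 -> bits=1111111111

Answer: 1111111111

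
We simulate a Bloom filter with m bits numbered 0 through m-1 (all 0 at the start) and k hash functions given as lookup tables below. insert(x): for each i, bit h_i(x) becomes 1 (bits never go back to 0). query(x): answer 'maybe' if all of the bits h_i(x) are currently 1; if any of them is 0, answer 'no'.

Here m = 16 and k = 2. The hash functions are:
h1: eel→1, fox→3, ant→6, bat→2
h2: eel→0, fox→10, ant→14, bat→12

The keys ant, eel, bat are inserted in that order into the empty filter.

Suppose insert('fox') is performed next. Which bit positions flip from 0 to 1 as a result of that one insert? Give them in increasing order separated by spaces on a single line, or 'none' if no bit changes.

Start: bits=0000000000000000
After insert 'ant': sets bits 6 14 -> bits=0000001000000010
After insert 'eel': sets bits 0 1 -> bits=1100001000000010
After insert 'bat': sets bits 2 12 -> bits=1110001000001010
insert 'fox' would touch bits 3 10; currently bit3=0, bit10=0
Bits that are 0 among those (would change 0->1): 3 10

Answer: 3 10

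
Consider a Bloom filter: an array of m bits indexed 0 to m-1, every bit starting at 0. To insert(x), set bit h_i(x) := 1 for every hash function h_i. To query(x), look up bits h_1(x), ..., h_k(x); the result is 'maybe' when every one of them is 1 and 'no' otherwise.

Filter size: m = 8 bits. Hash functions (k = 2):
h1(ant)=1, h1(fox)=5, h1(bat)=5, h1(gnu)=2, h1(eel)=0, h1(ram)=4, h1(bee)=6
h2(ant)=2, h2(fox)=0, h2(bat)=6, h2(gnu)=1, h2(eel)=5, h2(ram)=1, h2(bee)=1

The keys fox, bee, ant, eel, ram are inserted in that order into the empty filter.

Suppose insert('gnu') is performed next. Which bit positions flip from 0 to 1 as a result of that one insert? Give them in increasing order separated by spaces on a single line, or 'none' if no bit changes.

Start: bits=00000000
After insert 'fox': sets bits 0 5 -> bits=10000100
After insert 'bee': sets bits 1 6 -> bits=11000110
After insert 'ant': sets bits 1 2 -> bits=11100110
After insert 'eel': sets bits 0 5 -> bits=11100110
After insert 'ram': sets bits 1 4 -> bits=11101110
insert 'gnu' would touch bits 1 2; currently bit1=1, bit2=1
Bits that are 0 among those (would change 0->1): none

Answer: none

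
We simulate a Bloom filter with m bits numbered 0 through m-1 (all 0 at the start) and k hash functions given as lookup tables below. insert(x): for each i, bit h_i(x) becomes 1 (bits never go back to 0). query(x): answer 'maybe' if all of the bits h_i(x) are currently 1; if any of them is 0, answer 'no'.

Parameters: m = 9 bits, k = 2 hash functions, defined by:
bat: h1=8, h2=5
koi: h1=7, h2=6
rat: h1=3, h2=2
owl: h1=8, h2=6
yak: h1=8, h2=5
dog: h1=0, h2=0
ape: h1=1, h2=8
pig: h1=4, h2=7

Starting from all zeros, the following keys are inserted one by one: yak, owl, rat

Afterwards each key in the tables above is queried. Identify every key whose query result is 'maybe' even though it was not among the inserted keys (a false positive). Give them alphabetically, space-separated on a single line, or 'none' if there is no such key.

Answer: bat

Derivation:
Start: bits=000000000
After insert 'yak': sets bits 5 8 -> bits=000001001
After insert 'owl': sets bits 6 8 -> bits=000001101
After insert 'rat': sets bits 2 3 -> bits=001101101
Not inserted: ape bat dog koi pig — query each against bits=001101101:
query ape: checks bit1=0, bit8=1 (has a 0) -> no => not a false positive
query bat: checks bit5=1, bit8=1 (all 1) -> maybe => FALSE POSITIVE
query dog: checks bit0=0 (has a 0) -> no => not a false positive
query koi: checks bit6=1, bit7=0 (has a 0) -> no => not a false positive
query pig: checks bit4=0, bit7=0 (has a 0) -> no => not a false positive
False positives (alphabetical): bat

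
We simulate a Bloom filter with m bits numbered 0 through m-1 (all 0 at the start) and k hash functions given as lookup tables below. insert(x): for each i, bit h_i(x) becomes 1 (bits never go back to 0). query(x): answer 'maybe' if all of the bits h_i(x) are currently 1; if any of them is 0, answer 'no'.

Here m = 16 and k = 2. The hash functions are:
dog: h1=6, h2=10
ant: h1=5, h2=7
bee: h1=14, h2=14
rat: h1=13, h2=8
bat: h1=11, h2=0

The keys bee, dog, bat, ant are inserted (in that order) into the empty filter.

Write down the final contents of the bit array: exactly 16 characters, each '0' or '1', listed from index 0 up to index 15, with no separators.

Start: bits=0000000000000000
After insert 'bee': sets bits 14 -> bits=0000000000000010
After insert 'dog': sets bits 6 10 -> bits=0000001000100010
After insert 'bat': sets bits 0 11 -> bits=1000001000110010
After insert 'ant': sets bits 5 7 -> bits=1000011100110010

Answer: 1000011100110010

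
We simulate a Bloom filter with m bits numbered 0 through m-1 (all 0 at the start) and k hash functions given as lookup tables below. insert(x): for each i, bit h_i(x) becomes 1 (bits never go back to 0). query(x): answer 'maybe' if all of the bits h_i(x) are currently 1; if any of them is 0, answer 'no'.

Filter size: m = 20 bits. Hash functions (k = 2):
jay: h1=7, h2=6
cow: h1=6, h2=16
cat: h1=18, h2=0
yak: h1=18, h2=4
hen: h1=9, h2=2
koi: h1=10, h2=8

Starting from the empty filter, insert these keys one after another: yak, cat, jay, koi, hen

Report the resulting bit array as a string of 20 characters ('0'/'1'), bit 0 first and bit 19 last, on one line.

Answer: 10101011111000000010

Derivation:
Start: bits=00000000000000000000
After insert 'yak': sets bits 4 18 -> bits=00001000000000000010
After insert 'cat': sets bits 0 18 -> bits=10001000000000000010
After insert 'jay': sets bits 6 7 -> bits=10001011000000000010
After insert 'koi': sets bits 8 10 -> bits=10001011101000000010
After insert 'hen': sets bits 2 9 -> bits=10101011111000000010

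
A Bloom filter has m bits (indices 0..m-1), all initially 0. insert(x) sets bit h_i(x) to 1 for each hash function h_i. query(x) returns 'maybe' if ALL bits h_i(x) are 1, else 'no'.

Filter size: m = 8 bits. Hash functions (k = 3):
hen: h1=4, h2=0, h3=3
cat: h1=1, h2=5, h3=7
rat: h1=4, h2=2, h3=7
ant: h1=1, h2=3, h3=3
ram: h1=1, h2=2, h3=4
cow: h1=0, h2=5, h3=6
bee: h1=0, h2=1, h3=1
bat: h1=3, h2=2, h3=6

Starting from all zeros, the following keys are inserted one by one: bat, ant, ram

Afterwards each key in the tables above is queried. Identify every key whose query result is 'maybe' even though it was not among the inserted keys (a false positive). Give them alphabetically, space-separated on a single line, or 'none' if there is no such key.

Answer: none

Derivation:
Start: bits=00000000
After insert 'bat': sets bits 2 3 6 -> bits=00110010
After insert 'ant': sets bits 1 3 -> bits=01110010
After insert 'ram': sets bits 1 2 4 -> bits=01111010
Not inserted: bee cat cow hen rat — query each against bits=01111010:
query bee: checks bit0=0, bit1=1 (has a 0) -> no => not a false positive
query cat: checks bit1=1, bit5=0, bit7=0 (has a 0) -> no => not a false positive
query cow: checks bit0=0, bit5=0, bit6=1 (has a 0) -> no => not a false positive
query hen: checks bit0=0, bit3=1, bit4=1 (has a 0) -> no => not a false positive
query rat: checks bit2=1, bit4=1, bit7=0 (has a 0) -> no => not a false positive
False positives (alphabetical): none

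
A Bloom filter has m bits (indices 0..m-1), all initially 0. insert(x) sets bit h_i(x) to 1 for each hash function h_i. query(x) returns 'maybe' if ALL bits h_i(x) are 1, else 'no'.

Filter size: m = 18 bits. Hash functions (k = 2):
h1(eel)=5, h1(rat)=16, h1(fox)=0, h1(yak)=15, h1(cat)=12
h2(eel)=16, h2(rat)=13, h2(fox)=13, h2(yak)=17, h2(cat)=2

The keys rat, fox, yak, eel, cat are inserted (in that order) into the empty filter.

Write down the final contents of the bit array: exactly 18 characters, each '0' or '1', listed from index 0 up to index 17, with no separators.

Start: bits=000000000000000000
After insert 'rat': sets bits 13 16 -> bits=000000000000010010
After insert 'fox': sets bits 0 13 -> bits=100000000000010010
After insert 'yak': sets bits 15 17 -> bits=100000000000010111
After insert 'eel': sets bits 5 16 -> bits=100001000000010111
After insert 'cat': sets bits 2 12 -> bits=101001000000110111

Answer: 101001000000110111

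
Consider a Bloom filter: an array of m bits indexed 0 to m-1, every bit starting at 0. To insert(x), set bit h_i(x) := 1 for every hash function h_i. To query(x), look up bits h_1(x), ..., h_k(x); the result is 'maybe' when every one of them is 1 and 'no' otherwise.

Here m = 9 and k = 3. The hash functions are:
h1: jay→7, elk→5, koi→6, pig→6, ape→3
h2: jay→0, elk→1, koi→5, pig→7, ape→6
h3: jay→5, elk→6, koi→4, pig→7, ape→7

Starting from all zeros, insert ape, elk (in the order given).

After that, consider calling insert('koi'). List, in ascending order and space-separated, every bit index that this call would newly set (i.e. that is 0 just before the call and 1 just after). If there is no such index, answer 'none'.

Answer: 4

Derivation:
Start: bits=000000000
After insert 'ape': sets bits 3 6 7 -> bits=000100110
After insert 'elk': sets bits 1 5 6 -> bits=010101110
insert 'koi' would touch bits 4 5 6; currently bit4=0, bit5=1, bit6=1
Bits that are 0 among those (would change 0->1): 4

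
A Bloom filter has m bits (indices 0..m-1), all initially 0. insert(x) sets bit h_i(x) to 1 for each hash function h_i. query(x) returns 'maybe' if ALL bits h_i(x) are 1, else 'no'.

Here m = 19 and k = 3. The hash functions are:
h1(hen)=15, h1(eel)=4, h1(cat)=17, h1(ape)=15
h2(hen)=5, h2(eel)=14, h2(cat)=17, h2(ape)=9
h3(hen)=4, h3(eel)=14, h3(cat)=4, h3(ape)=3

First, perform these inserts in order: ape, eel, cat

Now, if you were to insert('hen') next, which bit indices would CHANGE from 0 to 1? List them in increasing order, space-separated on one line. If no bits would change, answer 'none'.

Answer: 5

Derivation:
Start: bits=0000000000000000000
After insert 'ape': sets bits 3 9 15 -> bits=0001000001000001000
After insert 'eel': sets bits 4 14 -> bits=0001100001000011000
After insert 'cat': sets bits 4 17 -> bits=0001100001000011010
insert 'hen' would touch bits 4 5 15; currently bit4=1, bit5=0, bit15=1
Bits that are 0 among those (would change 0->1): 5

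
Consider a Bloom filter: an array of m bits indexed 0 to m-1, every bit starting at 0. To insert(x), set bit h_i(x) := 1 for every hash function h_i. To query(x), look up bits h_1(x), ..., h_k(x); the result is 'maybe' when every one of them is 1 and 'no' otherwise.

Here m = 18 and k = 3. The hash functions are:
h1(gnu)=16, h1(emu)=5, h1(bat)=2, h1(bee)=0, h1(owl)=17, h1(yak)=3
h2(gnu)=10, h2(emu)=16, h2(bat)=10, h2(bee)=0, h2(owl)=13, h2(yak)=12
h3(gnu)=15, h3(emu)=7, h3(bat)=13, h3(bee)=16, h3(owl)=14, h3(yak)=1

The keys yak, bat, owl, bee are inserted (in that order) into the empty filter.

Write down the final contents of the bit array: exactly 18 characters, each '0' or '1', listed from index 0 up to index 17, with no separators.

Start: bits=000000000000000000
After insert 'yak': sets bits 1 3 12 -> bits=010100000000100000
After insert 'bat': sets bits 2 10 13 -> bits=011100000010110000
After insert 'owl': sets bits 13 14 17 -> bits=011100000010111001
After insert 'bee': sets bits 0 16 -> bits=111100000010111011

Answer: 111100000010111011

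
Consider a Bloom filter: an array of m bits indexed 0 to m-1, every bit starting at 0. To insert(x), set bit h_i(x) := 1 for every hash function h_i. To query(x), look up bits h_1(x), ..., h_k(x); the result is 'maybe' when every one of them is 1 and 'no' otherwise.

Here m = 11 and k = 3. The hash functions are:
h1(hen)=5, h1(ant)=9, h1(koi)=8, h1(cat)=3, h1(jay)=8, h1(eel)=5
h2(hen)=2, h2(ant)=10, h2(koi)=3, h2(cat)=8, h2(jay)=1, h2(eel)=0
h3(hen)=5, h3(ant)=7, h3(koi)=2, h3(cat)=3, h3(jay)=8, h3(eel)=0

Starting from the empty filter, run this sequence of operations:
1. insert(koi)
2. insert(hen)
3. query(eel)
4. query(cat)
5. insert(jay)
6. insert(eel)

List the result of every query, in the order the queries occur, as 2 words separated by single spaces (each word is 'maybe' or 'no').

Answer: no maybe

Derivation:
Start: bits=00000000000
Op 1: insert koi -> sets bits 2 3 8 -> bits=00110000100
Op 2: insert hen -> sets bits 2 5 -> bits=00110100100
Op 3: query eel -> checks bit0=0, bit5=1 (has a 0) -> no
Op 4: query cat -> checks bit3=1, bit8=1 (all 1) -> maybe
Op 5: insert jay -> sets bits 1 8 -> bits=01110100100
Op 6: insert eel -> sets bits 0 5 -> bits=11110100100
Query results in order: no maybe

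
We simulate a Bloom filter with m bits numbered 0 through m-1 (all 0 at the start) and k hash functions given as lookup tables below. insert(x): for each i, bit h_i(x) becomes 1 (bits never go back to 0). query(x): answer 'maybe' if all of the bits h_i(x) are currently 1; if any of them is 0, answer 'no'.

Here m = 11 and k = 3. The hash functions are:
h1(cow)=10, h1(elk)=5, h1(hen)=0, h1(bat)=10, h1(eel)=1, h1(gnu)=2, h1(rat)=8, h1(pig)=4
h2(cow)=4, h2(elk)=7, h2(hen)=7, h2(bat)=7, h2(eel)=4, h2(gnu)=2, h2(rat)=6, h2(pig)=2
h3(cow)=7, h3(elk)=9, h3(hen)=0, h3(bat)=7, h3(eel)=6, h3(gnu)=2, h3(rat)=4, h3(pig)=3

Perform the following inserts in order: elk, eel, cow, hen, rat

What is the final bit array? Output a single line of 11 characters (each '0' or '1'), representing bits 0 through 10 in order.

Answer: 11001111111

Derivation:
Start: bits=00000000000
After insert 'elk': sets bits 5 7 9 -> bits=00000101010
After insert 'eel': sets bits 1 4 6 -> bits=01001111010
After insert 'cow': sets bits 4 7 10 -> bits=01001111011
After insert 'hen': sets bits 0 7 -> bits=11001111011
After insert 'rat': sets bits 4 6 8 -> bits=11001111111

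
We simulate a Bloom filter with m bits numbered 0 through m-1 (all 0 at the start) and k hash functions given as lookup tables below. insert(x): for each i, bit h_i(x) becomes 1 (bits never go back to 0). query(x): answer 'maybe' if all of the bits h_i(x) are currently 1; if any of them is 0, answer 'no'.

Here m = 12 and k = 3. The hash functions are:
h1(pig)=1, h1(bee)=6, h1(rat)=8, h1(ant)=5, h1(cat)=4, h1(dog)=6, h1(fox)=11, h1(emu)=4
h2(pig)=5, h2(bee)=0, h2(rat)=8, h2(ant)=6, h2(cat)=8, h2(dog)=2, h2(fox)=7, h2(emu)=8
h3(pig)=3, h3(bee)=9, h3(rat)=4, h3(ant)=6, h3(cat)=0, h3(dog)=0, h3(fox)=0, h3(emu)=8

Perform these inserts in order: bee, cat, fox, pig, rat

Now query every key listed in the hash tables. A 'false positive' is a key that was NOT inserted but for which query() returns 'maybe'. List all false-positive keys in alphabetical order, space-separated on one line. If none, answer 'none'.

Answer: ant emu

Derivation:
Start: bits=000000000000
After insert 'bee': sets bits 0 6 9 -> bits=100000100100
After insert 'cat': sets bits 0 4 8 -> bits=100010101100
After insert 'fox': sets bits 0 7 11 -> bits=100010111101
After insert 'pig': sets bits 1 3 5 -> bits=110111111101
After insert 'rat': sets bits 4 8 -> bits=110111111101
Not inserted: ant dog emu — query each against bits=110111111101:
query ant: checks bit5=1, bit6=1 (all 1) -> maybe => FALSE POSITIVE
query dog: checks bit0=1, bit2=0, bit6=1 (has a 0) -> no => not a false positive
query emu: checks bit4=1, bit8=1 (all 1) -> maybe => FALSE POSITIVE
False positives (alphabetical): ant emu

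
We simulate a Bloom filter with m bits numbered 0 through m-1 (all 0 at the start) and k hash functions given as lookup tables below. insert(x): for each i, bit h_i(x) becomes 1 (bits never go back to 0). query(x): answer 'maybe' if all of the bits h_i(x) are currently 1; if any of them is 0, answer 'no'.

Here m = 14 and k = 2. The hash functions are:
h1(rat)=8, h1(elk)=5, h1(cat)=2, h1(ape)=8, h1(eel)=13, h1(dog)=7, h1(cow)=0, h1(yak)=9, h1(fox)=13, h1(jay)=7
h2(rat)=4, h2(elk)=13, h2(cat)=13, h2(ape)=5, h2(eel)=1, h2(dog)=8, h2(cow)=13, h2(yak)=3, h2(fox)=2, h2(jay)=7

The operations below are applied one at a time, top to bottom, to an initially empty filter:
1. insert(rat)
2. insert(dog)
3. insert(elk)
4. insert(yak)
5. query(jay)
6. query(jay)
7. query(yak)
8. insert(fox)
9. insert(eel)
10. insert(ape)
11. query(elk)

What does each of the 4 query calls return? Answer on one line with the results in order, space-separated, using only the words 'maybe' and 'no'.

Start: bits=00000000000000
Op 1: insert rat -> sets bits 4 8 -> bits=00001000100000
Op 2: insert dog -> sets bits 7 8 -> bits=00001001100000
Op 3: insert elk -> sets bits 5 13 -> bits=00001101100001
Op 4: insert yak -> sets bits 3 9 -> bits=00011101110001
Op 5: query jay -> checks bit7=1 (all 1) -> maybe
Op 6: query jay -> checks bit7=1 (all 1) -> maybe
Op 7: query yak -> checks bit3=1, bit9=1 (all 1) -> maybe
Op 8: insert fox -> sets bits 2 13 -> bits=00111101110001
Op 9: insert eel -> sets bits 1 13 -> bits=01111101110001
Op 10: insert ape -> sets bits 5 8 -> bits=01111101110001
Op 11: query elk -> checks bit5=1, bit13=1 (all 1) -> maybe
Query results in order: maybe maybe maybe maybe

Answer: maybe maybe maybe maybe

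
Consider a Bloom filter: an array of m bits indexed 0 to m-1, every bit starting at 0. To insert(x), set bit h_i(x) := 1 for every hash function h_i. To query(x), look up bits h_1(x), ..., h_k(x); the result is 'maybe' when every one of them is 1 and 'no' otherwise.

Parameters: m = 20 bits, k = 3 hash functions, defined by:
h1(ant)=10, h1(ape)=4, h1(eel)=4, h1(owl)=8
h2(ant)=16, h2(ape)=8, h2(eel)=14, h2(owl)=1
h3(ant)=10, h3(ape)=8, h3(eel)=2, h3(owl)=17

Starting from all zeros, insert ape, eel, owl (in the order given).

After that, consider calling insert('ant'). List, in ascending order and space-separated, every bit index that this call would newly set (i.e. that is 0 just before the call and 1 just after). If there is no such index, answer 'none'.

Start: bits=00000000000000000000
After insert 'ape': sets bits 4 8 -> bits=00001000100000000000
After insert 'eel': sets bits 2 4 14 -> bits=00101000100000100000
After insert 'owl': sets bits 1 8 17 -> bits=01101000100000100100
insert 'ant' would touch bits 10 16; currently bit10=0, bit16=0
Bits that are 0 among those (would change 0->1): 10 16

Answer: 10 16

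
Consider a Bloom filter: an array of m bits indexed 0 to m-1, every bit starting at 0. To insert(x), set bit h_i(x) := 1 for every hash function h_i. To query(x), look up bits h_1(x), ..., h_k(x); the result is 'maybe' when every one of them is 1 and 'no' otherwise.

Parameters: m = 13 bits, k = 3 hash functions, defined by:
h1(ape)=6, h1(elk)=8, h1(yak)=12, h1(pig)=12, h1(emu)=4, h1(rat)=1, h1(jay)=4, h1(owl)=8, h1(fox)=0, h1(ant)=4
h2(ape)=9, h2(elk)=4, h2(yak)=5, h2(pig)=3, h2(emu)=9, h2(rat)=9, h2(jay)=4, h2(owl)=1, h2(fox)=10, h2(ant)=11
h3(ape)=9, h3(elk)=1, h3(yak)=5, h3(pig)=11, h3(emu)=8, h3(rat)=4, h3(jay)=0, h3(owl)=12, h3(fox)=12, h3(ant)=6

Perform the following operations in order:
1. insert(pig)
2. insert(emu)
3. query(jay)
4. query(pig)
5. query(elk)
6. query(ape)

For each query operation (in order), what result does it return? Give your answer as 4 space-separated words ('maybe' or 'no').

Answer: no maybe no no

Derivation:
Start: bits=0000000000000
Op 1: insert pig -> sets bits 3 11 12 -> bits=0001000000011
Op 2: insert emu -> sets bits 4 8 9 -> bits=0001100011011
Op 3: query jay -> checks bit0=0, bit4=1 (has a 0) -> no
Op 4: query pig -> checks bit3=1, bit11=1, bit12=1 (all 1) -> maybe
Op 5: query elk -> checks bit1=0, bit4=1, bit8=1 (has a 0) -> no
Op 6: query ape -> checks bit6=0, bit9=1 (has a 0) -> no
Query results in order: no maybe no no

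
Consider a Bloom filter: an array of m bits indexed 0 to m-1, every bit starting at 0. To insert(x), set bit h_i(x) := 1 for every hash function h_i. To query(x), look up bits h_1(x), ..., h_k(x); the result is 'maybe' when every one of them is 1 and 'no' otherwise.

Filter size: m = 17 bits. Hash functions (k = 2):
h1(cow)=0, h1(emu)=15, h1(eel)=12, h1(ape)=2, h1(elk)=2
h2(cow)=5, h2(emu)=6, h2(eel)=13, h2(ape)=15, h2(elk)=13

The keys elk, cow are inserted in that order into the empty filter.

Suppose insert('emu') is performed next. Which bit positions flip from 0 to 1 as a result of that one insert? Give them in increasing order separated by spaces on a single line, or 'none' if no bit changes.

Start: bits=00000000000000000
After insert 'elk': sets bits 2 13 -> bits=00100000000001000
After insert 'cow': sets bits 0 5 -> bits=10100100000001000
insert 'emu' would touch bits 6 15; currently bit6=0, bit15=0
Bits that are 0 among those (would change 0->1): 6 15

Answer: 6 15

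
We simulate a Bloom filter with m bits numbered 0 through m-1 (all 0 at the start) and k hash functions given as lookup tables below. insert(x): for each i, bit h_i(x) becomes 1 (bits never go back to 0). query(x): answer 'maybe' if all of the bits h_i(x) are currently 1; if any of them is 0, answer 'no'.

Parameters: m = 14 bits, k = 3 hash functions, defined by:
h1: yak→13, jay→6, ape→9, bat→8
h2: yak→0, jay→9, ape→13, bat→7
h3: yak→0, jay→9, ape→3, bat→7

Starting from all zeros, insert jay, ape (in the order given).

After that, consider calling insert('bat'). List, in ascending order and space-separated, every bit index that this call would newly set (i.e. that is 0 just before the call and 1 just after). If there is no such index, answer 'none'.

Start: bits=00000000000000
After insert 'jay': sets bits 6 9 -> bits=00000010010000
After insert 'ape': sets bits 3 9 13 -> bits=00010010010001
insert 'bat' would touch bits 7 8; currently bit7=0, bit8=0
Bits that are 0 among those (would change 0->1): 7 8

Answer: 7 8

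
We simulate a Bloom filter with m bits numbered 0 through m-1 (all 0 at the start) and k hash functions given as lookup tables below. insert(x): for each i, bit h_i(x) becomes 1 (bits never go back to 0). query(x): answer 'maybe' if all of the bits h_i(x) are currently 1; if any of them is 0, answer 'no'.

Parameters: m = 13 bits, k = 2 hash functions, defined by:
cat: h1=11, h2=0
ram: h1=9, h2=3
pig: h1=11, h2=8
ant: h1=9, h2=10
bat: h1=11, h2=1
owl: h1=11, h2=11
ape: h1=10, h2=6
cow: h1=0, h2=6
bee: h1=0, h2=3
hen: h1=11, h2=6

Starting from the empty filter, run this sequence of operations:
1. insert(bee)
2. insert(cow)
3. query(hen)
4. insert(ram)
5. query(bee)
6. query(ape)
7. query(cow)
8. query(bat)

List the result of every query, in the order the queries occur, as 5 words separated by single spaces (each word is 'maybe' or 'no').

Answer: no maybe no maybe no

Derivation:
Start: bits=0000000000000
Op 1: insert bee -> sets bits 0 3 -> bits=1001000000000
Op 2: insert cow -> sets bits 0 6 -> bits=1001001000000
Op 3: query hen -> checks bit6=1, bit11=0 (has a 0) -> no
Op 4: insert ram -> sets bits 3 9 -> bits=1001001001000
Op 5: query bee -> checks bit0=1, bit3=1 (all 1) -> maybe
Op 6: query ape -> checks bit6=1, bit10=0 (has a 0) -> no
Op 7: query cow -> checks bit0=1, bit6=1 (all 1) -> maybe
Op 8: query bat -> checks bit1=0, bit11=0 (has a 0) -> no
Query results in order: no maybe no maybe no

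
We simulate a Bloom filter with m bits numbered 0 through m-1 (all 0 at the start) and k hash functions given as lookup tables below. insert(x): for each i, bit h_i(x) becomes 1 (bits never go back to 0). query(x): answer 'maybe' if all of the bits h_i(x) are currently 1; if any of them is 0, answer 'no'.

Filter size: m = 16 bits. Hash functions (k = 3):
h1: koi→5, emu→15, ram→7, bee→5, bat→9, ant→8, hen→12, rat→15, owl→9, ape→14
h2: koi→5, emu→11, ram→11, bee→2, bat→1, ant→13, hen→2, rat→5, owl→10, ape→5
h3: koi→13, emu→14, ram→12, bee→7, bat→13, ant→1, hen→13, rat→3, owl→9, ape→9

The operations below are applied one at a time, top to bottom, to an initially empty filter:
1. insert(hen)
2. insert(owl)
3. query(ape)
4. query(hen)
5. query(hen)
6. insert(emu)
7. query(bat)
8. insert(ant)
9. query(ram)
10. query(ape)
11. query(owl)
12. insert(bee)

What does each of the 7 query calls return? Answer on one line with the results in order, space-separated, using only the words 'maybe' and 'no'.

Start: bits=0000000000000000
Op 1: insert hen -> sets bits 2 12 13 -> bits=0010000000001100
Op 2: insert owl -> sets bits 9 10 -> bits=0010000001101100
Op 3: query ape -> checks bit5=0, bit9=1, bit14=0 (has a 0) -> no
Op 4: query hen -> checks bit2=1, bit12=1, bit13=1 (all 1) -> maybe
Op 5: query hen -> checks bit2=1, bit12=1, bit13=1 (all 1) -> maybe
Op 6: insert emu -> sets bits 11 14 15 -> bits=0010000001111111
Op 7: query bat -> checks bit1=0, bit9=1, bit13=1 (has a 0) -> no
Op 8: insert ant -> sets bits 1 8 13 -> bits=0110000011111111
Op 9: query ram -> checks bit7=0, bit11=1, bit12=1 (has a 0) -> no
Op 10: query ape -> checks bit5=0, bit9=1, bit14=1 (has a 0) -> no
Op 11: query owl -> checks bit9=1, bit10=1 (all 1) -> maybe
Op 12: insert bee -> sets bits 2 5 7 -> bits=0110010111111111
Query results in order: no maybe maybe no no no maybe

Answer: no maybe maybe no no no maybe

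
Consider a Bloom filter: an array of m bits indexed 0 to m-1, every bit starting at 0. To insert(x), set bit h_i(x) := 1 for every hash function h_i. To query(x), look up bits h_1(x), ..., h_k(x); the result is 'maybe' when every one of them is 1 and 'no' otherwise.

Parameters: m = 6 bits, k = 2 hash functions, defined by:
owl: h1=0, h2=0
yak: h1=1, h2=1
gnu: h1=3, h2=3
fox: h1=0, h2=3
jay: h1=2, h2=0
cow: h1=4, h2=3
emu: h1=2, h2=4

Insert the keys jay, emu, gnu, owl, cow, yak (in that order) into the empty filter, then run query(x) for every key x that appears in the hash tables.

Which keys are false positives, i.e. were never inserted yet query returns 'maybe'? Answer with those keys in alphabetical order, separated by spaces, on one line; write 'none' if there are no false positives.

Start: bits=000000
After insert 'jay': sets bits 0 2 -> bits=101000
After insert 'emu': sets bits 2 4 -> bits=101010
After insert 'gnu': sets bits 3 -> bits=101110
After insert 'owl': sets bits 0 -> bits=101110
After insert 'cow': sets bits 3 4 -> bits=101110
After insert 'yak': sets bits 1 -> bits=111110
Not inserted: fox — query each against bits=111110:
query fox: checks bit0=1, bit3=1 (all 1) -> maybe => FALSE POSITIVE
False positives (alphabetical): fox

Answer: fox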